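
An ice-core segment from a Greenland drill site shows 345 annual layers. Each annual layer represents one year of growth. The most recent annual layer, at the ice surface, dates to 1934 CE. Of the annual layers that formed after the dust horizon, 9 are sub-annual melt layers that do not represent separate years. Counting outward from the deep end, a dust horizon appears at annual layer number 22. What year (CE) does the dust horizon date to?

1620 CE

The dust horizon sits at annual layer 22 from the deep end, so 345 − 22 = 323 annual layers formed after it.
323 − 9 false = 314 true annual layers after the dust horizon.
Counting back 314 years from 1934 CE places the dust horizon in 1934 − 314 = 1620 CE.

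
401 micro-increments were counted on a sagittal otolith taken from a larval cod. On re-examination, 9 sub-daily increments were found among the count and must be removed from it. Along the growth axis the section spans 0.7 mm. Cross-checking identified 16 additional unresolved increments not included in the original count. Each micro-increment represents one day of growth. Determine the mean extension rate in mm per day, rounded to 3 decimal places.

Adjusted count: 401 − 9 + 16 = 408 micro-increments.
Extension rate ≈ 0.7 / 408 = 0.002 mm per day.

0.002 mm per day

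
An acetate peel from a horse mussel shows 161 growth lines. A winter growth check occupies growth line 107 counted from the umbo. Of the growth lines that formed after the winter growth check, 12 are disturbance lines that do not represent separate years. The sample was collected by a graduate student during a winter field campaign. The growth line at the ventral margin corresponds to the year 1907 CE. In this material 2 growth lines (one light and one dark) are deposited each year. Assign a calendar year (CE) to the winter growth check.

1886 CE

Between growth line 107 and the ventral margin there are 161 − 107 = 54 growth lines.
54 − 12 false = 42 true growth lines after the winter growth check.
With 2 growth lines per year, 42 / 2 = 21 years.
The growth line at the ventral margin is 1907 CE, so the winter growth check dates to 1907 − 21 = 1886 CE.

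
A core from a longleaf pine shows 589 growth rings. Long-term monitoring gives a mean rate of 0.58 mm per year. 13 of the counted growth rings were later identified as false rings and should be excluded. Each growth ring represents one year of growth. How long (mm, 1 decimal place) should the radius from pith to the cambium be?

Correcting the raw count gives 589 − 13 = 576 true growth rings.
Predicted length = 0.58 mm/year × 576 years = 334.1 mm.

334.1 mm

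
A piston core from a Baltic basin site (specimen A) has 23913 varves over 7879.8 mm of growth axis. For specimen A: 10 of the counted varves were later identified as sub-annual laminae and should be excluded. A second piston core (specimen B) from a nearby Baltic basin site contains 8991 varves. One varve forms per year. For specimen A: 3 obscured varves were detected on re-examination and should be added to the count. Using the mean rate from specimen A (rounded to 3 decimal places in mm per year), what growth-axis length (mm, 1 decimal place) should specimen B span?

2967.0 mm

Specimen A: correcting the raw count gives 23913 − 10 + 3 = 23906 true varves.
A: Mean rate = 7879.8 mm / 23906 years ≈ 0.330 mm/year.
Length of B = 0.330 × 8991 = 2967.0 mm.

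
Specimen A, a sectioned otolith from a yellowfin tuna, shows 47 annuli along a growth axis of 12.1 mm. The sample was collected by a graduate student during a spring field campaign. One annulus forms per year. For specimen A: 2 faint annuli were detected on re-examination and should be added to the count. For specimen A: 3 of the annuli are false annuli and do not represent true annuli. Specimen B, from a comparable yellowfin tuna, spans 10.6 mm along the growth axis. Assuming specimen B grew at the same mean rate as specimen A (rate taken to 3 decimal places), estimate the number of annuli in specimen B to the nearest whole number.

40 annuli

Specimen A: true annulus count = 47 − 3 + 2 = 46.
A: Mean rate = 12.1 mm / 46 years ≈ 0.263 mm/year.
Specimen B: 10.6 mm / 0.263 mm per year = 40.30 years ≈ 40 annuli.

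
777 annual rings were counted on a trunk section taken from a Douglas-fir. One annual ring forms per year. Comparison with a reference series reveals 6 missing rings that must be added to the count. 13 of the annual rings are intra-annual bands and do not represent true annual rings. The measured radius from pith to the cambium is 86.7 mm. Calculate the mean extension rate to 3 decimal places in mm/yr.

0.113 mm/yr

True annual ring count = 777 − 13 + 6 = 770.
Extension rate ≈ 86.7 / 770 = 0.113 mm/yr.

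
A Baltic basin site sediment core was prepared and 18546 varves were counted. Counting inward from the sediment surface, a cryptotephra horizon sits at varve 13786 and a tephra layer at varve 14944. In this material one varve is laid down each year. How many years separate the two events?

14944 − 13786 = 1158 varves lie between the two events.
At one varve per year, 1158 years elapsed between them.

1158 years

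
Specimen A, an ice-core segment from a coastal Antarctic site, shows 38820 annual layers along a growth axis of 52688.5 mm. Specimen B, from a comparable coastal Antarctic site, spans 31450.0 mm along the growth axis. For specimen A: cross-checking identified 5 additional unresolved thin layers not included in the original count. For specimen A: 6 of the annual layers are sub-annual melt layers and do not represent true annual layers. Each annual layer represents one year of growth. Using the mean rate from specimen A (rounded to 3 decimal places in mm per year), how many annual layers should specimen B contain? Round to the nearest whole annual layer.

Specimen A: after corrections the count is 38820 − 6 + 5 = 38819 annual layers.
A: 52688.5 mm over 38819 years gives 52688.5 / 38819 ≈ 1.357 mm/yr.
Specimen B: 31450.0 mm / 1.357 mm per year = 23176.12 years ≈ 23176 annual layers.

23176 annual layers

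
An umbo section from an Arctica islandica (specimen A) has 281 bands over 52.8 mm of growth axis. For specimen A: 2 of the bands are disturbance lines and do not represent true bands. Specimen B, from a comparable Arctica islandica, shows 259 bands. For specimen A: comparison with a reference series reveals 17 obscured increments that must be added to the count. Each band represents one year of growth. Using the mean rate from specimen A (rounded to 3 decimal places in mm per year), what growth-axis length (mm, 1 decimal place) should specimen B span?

Specimen A: adjusted count: 281 − 2 + 17 = 296 bands.
A: 52.8 mm over 296 years gives 52.8 / 296 ≈ 0.178 mm/yr.
Length of B = 0.178 × 259 = 46.1 mm.

46.1 mm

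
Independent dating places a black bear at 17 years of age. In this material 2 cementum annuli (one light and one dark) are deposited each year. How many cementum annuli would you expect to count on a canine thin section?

17 years at 2 cementum annuli per year gives 17 × 2 = 34 cementum annuli.
So 34 cementum annuli should be present.

34 cementum annuli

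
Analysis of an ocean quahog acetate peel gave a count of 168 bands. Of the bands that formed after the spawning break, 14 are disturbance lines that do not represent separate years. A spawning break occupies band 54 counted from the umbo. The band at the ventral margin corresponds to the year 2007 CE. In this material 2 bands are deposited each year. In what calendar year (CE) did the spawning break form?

1957 CE

Between band 54 and the ventral margin there are 168 − 54 = 114 bands.
Removing the 14 false bands leaves 114 − 14 = 100 true bands beyond the spawning break.
Dividing by 2 bands per year: 100 / 2 = 50 years.
2007 − 50 = 1957 CE.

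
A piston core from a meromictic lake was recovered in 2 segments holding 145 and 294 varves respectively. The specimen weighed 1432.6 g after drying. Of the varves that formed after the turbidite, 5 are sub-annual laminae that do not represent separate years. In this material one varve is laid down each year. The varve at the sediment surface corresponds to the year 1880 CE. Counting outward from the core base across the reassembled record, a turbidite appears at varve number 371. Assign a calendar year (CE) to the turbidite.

1817 CE

Total varves = 145 + 294 = 439.
439 − 371 = 68 varves lie beyond the turbidite toward the sediment surface.
Excluding 5 false varves: 68 − 5 = 63.
1880 − 63 = 1817 CE.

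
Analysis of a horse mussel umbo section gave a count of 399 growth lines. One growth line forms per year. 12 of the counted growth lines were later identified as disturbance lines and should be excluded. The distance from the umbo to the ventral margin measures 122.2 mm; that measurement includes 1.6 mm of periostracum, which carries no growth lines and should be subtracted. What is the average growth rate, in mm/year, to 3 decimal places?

Adjusted count: 399 − 12 = 387 growth lines.
The growth record spans 122.2 − 1.6 = 120.6 mm.
Extension rate ≈ 120.6 / 387 = 0.312 mm/year.

0.312 mm/year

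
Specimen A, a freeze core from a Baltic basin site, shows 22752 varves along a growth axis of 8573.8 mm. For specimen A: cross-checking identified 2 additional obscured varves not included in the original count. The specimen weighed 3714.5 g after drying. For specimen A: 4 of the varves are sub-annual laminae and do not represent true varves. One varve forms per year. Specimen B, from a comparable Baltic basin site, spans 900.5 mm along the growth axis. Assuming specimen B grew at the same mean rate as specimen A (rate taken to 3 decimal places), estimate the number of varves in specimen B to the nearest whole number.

2389 varves

Specimen A: correcting the raw count gives 22752 − 4 + 2 = 22750 true varves.
A: Extension rate ≈ 8573.8 / 22750 = 0.377 mm/yr.
For B, 900.5 / 0.377 = 2388.59 years ≈ 2389 varves.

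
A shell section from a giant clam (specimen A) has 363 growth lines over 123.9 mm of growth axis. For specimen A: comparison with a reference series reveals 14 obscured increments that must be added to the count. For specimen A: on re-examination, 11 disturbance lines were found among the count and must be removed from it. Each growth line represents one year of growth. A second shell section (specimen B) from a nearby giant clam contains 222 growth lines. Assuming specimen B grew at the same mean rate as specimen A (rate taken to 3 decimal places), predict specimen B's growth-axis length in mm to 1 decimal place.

Specimen A: adjusted count: 363 − 11 + 14 = 366 growth lines.
A: Mean rate = 123.9 mm / 366 years ≈ 0.339 mm per year.
For B, 0.339 mm/year × 222 years = 75.3 mm.

75.3 mm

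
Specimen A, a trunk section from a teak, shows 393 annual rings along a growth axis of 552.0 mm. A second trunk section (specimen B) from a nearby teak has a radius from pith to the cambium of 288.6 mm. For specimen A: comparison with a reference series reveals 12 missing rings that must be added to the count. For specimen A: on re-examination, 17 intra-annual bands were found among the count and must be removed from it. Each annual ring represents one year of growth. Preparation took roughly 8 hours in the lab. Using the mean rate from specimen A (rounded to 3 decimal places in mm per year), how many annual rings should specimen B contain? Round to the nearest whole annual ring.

203 annual rings

Specimen A: after corrections the count is 393 − 17 + 12 = 388 annual rings.
A: Mean rate = 552.0 mm / 388 years ≈ 1.423 mm per year.
B spans 288.6 / 1.423 = 202.81 years ≈ 203 annual rings.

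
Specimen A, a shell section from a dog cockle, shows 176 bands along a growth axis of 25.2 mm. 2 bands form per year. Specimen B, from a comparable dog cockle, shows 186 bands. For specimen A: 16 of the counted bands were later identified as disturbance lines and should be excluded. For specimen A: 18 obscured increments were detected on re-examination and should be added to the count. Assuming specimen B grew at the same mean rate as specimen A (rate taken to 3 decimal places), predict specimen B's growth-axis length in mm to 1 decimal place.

26.3 mm

Specimen A: correcting the raw count gives 176 − 16 + 18 = 178 true bands.
Specimen A: with 2 bands per year, 178 / 2 = 89 years.
A: Mean rate = 25.2 mm / 89 years ≈ 0.283 mm/year.
Specimen B: with 2 bands per year, 186 / 2 = 93 years. For B, 0.283 mm/year × 93 years = 26.3 mm.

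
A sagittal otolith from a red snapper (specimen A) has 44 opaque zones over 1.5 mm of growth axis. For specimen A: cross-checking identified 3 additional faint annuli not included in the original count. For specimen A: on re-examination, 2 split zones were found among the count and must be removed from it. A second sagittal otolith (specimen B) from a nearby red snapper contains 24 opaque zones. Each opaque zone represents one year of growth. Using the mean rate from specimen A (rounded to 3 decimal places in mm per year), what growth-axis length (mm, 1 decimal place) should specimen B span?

0.8 mm

Specimen A: adjusted count: 44 − 2 + 3 = 45 opaque zones.
A: 1.5 mm over 45 years gives 1.5 / 45 ≈ 0.033 mm per year.
B's length ≈ 0.033 × 24 = 0.8 mm.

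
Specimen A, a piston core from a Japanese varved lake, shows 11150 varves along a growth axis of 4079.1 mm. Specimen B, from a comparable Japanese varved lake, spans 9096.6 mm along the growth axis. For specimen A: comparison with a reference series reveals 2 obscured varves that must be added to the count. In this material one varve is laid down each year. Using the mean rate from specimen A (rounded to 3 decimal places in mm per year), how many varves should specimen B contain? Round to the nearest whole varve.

Specimen A: after corrections the count is 11150 + 2 = 11152 varves.
A: 4079.1 mm over 11152 years gives 4079.1 / 11152 ≈ 0.366 mm per year.
B spans 9096.6 / 0.366 = 24854.10 years ≈ 24854 varves.

24854 varves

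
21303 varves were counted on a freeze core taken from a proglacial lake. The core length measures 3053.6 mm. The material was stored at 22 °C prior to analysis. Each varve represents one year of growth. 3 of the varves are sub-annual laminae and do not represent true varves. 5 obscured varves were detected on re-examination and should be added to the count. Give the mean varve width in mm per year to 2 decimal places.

0.14 mm per year

Adjusted count: 21303 − 3 + 5 = 21305 varves.
3053.6 mm over 21305 years gives 3053.6 / 21305 ≈ 0.14 mm per year.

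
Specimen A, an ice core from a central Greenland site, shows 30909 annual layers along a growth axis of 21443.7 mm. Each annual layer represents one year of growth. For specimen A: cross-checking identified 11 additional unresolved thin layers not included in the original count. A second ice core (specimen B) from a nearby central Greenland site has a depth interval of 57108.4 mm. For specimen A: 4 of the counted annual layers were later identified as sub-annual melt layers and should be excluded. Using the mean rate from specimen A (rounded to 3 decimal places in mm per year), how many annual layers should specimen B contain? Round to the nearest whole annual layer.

82289 annual layers

Specimen A: adjusted count: 30909 − 4 + 11 = 30916 annual layers.
A: Mean rate = 21443.7 mm / 30916 years ≈ 0.694 mm/yr.
For B, 57108.4 / 0.694 = 82288.76 years ≈ 82289 annual layers.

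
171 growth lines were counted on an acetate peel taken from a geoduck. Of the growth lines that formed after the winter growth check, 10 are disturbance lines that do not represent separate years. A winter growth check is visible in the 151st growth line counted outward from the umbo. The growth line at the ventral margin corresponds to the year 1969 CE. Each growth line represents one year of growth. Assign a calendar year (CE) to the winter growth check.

1959 CE

The winter growth check sits at growth line 151 from the umbo, so 171 − 151 = 20 growth lines formed after it.
20 − 10 false = 10 true growth lines after the winter growth check.
1969 − 10 = 1959 CE.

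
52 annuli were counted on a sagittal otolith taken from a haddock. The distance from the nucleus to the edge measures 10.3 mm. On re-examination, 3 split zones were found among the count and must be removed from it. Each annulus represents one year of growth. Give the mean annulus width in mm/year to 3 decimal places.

0.210 mm/year

Correcting the raw count gives 52 − 3 = 49 true annuli.
Mean rate = 10.3 mm / 49 years ≈ 0.210 mm/year.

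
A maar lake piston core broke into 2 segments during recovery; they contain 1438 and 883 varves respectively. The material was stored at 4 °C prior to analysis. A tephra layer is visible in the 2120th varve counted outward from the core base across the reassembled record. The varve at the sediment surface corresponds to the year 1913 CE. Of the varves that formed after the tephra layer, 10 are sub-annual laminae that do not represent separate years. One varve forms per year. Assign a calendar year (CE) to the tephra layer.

1722 CE

Total varves = 1438 + 883 = 2321.
Between varve 2120 and the sediment surface there are 2321 − 2120 = 201 varves.
201 − 10 false = 191 true varves after the tephra layer.
1913 − 191 = 1722 CE.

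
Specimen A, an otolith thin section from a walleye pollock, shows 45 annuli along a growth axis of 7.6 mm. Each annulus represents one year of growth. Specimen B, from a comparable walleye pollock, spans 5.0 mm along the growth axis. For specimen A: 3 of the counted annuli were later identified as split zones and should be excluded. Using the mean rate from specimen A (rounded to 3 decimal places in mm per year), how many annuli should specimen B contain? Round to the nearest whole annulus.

28 annuli

Specimen A: correcting the raw count gives 45 − 3 = 42 true annuli.
A: Extension rate ≈ 7.6 / 42 = 0.181 mm per year.
B spans 5.0 / 0.181 = 27.62 years ≈ 28 annuli.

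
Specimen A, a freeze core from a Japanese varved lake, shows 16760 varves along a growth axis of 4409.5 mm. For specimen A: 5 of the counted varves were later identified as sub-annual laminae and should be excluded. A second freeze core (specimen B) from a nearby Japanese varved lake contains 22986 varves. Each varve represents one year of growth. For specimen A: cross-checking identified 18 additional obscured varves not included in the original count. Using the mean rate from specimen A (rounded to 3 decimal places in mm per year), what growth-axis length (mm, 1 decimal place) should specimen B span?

Specimen A: correcting the raw count gives 16760 − 5 + 18 = 16773 true varves.
A: 4409.5 mm over 16773 years gives 4409.5 / 16773 ≈ 0.263 mm/yr.
Length of B = 0.263 × 22986 = 6045.3 mm.

6045.3 mm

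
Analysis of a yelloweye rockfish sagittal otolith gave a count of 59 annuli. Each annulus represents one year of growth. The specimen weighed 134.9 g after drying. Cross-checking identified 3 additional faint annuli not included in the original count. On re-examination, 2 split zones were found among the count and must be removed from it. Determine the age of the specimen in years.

Correcting the raw count gives 59 − 2 + 3 = 60 true annuli.
With a one-to-one annulus periodicity this is 60 years.

60 years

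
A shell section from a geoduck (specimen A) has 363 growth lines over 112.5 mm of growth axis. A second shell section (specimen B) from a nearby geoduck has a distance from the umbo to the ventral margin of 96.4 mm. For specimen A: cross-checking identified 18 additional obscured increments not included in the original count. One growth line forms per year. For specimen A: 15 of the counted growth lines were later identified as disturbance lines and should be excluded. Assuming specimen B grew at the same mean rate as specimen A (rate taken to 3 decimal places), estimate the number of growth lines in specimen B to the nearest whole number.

314 growth lines

Specimen A: true growth line count = 363 − 15 + 18 = 366.
A: Mean rate = 112.5 mm / 366 years ≈ 0.307 mm/yr.
B spans 96.4 / 0.307 = 314.01 years ≈ 314 growth lines.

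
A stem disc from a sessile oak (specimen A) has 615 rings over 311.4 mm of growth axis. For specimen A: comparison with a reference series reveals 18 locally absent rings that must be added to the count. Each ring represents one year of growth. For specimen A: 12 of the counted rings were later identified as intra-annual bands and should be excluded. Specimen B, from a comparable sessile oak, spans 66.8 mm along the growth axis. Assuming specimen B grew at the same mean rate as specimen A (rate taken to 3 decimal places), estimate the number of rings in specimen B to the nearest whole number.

Specimen A: correcting the raw count gives 615 − 12 + 18 = 621 true rings.
A: Mean rate = 311.4 mm / 621 years ≈ 0.501 mm/year.
B spans 66.8 / 0.501 = 133.33 years ≈ 133 rings.

133 rings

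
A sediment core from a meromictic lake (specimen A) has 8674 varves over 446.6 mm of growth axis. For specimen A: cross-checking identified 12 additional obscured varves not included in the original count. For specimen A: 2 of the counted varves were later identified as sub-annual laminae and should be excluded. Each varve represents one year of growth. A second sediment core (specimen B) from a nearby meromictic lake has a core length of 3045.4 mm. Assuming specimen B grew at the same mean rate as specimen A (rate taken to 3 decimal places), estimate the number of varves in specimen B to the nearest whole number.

Specimen A: adjusted count: 8674 − 2 + 12 = 8684 varves.
A: Extension rate ≈ 446.6 / 8684 = 0.051 mm/year.
Specimen B: 3045.4 mm / 0.051 mm per year = 59713.73 years ≈ 59714 varves.

59714 varves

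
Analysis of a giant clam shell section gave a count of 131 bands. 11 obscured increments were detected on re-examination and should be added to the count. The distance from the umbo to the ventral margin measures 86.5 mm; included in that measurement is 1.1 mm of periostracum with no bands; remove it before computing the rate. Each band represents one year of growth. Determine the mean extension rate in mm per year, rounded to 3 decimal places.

Adjusted count: 131 + 11 = 142 bands.
Net length = 86.5 − 1.1 = 85.4 mm.
Extension rate ≈ 85.4 / 142 = 0.601 mm per year.

0.601 mm per year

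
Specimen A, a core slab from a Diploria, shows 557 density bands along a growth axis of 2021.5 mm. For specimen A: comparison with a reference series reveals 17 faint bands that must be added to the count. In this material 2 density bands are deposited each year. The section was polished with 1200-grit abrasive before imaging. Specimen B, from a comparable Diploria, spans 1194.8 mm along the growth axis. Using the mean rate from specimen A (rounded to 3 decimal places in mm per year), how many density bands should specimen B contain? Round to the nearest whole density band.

339 density bands

Specimen A: after corrections the count is 557 + 17 = 574 density bands.
Specimen A: 574 density bands at 2 per year is 574 / 2 = 287 years.
A: Mean rate = 2021.5 mm / 287 years ≈ 7.044 mm/yr.
Specimen B: 1194.8 mm / 7.044 mm per year = 169.62 years; at 2 density bands per year that is 169.62 × 2 ≈ 339 density bands.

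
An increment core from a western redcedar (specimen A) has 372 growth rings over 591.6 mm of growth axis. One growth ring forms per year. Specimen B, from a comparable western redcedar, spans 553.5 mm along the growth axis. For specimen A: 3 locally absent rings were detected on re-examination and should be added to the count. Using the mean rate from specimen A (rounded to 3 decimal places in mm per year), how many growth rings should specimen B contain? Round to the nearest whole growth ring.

351 growth rings

Specimen A: correcting the raw count gives 372 + 3 = 375 true growth rings.
A: 591.6 mm over 375 years gives 591.6 / 375 ≈ 1.578 mm per year.
Specimen B: 553.5 mm / 1.578 mm per year = 350.76 years ≈ 351 growth rings.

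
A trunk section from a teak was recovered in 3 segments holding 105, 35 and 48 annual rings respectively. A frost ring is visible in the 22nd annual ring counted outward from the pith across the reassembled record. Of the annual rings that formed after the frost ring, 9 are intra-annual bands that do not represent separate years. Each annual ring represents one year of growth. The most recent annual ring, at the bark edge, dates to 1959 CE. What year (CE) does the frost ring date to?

1802 CE

Total annual rings = 105 + 35 + 48 = 188.
Between annual ring 22 and the bark edge there are 188 − 22 = 166 annual rings.
Removing the 9 false annual rings leaves 166 − 9 = 157 true annual rings beyond the frost ring.
Counting back 157 years from 1959 CE places the frost ring in 1959 − 157 = 1802 CE.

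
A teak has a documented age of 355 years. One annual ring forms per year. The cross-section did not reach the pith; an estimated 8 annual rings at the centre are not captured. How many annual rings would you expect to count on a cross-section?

347 annual rings

At one annual ring per year, 355 years correspond to 355 annual rings.
355 − 8 missed = 347 annual rings expected in the prepared section.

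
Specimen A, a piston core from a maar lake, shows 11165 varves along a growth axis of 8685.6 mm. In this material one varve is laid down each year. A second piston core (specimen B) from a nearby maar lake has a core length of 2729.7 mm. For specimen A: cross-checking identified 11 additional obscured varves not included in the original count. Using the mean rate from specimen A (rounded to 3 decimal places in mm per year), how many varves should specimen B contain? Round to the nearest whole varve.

Specimen A: correcting the raw count gives 11165 + 11 = 11176 true varves.
A: Extension rate ≈ 8685.6 / 11176 = 0.777 mm/year.
Specimen B: 2729.7 mm / 0.777 mm per year = 3513.13 years ≈ 3513 varves.

3513 varves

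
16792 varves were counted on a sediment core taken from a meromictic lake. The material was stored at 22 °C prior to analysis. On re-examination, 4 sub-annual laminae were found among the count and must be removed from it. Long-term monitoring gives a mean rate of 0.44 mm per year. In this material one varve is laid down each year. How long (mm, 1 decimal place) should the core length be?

7386.7 mm

After corrections the count is 16792 − 4 = 16788 varves.
Length ≈ 0.44 × 16788 = 7386.7 mm.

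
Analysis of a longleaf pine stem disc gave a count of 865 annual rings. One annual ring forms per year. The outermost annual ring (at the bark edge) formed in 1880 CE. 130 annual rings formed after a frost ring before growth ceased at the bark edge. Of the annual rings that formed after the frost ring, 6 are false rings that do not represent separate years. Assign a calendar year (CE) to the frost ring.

1756 CE

There are 130 annual rings younger than the frost ring.
130 − 6 false = 124 true annual rings after the frost ring.
1880 − 124 = 1756 CE.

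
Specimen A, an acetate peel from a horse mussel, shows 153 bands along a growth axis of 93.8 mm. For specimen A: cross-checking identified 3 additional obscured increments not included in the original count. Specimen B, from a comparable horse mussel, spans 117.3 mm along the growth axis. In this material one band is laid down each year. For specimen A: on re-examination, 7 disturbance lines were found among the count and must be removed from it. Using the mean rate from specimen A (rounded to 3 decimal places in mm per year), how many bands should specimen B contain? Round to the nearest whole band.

186 bands

Specimen A: adjusted count: 153 − 7 + 3 = 149 bands.
A: Mean rate = 93.8 mm / 149 years ≈ 0.630 mm/yr.
Specimen B: 117.3 mm / 0.630 mm per year = 186.19 years ≈ 186 bands.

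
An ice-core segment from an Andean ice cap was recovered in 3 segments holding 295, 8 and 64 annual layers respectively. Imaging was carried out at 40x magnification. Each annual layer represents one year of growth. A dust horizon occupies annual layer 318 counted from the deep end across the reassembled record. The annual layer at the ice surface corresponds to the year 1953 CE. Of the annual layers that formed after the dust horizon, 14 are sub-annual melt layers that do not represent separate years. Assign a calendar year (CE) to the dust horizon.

1918 CE

Total annual layers = 295 + 8 + 64 = 367.
367 − 318 = 49 annual layers lie beyond the dust horizon toward the ice surface.
Excluding 14 false annual layers: 49 − 14 = 35.
1953 − 35 = 1918 CE.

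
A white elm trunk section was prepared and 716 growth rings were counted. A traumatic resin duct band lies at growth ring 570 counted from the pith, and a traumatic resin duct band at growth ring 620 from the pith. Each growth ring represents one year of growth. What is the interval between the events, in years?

50 years

Separation: 620 − 570 = 50 growth rings.
That is 50 years at one growth ring per year.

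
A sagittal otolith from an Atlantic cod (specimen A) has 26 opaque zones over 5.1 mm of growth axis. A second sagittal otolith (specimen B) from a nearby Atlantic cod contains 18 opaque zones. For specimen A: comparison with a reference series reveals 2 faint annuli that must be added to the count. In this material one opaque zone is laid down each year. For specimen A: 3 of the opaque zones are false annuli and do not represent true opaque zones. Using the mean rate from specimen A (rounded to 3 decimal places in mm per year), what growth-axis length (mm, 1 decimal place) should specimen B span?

Specimen A: after corrections the count is 26 − 3 + 2 = 25 opaque zones.
A: Mean rate = 5.1 mm / 25 years ≈ 0.204 mm/year.
Length of B = 0.204 × 18 = 3.7 mm.

3.7 mm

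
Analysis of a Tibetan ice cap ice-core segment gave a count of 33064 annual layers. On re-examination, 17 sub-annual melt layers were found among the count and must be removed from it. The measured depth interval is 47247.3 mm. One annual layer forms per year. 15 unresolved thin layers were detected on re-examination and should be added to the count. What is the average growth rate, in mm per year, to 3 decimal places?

1.429 mm per year

Adjusted count: 33064 − 17 + 15 = 33062 annual layers.
47247.3 mm over 33062 years gives 47247.3 / 33062 ≈ 1.429 mm per year.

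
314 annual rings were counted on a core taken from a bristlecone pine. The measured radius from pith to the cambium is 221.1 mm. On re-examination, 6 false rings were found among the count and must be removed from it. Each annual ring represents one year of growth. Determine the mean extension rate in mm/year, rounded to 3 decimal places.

After corrections the count is 314 − 6 = 308 annual rings.
Mean rate = 221.1 mm / 308 years ≈ 0.718 mm/year.

0.718 mm/year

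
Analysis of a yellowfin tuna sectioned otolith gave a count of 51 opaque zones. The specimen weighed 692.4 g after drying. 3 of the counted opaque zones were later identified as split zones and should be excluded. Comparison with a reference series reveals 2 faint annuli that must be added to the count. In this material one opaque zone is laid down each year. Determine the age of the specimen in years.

After corrections the count is 51 − 3 + 2 = 50 opaque zones.
One opaque zone per year makes the duration 50 years.

50 years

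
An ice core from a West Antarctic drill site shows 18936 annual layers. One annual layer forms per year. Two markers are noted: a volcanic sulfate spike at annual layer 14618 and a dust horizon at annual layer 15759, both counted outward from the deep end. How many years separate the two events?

1141 years

15759 − 14618 = 1141 annual layers lie between the two events.
One annual layer per year makes the interval 1141 years.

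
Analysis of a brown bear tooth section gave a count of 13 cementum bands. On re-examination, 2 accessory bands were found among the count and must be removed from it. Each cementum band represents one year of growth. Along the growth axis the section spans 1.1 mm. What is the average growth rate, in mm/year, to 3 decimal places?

Correcting the raw count gives 13 − 2 = 11 true cementum bands.
Extension rate ≈ 1.1 / 11 = 0.100 mm/year.

0.100 mm/year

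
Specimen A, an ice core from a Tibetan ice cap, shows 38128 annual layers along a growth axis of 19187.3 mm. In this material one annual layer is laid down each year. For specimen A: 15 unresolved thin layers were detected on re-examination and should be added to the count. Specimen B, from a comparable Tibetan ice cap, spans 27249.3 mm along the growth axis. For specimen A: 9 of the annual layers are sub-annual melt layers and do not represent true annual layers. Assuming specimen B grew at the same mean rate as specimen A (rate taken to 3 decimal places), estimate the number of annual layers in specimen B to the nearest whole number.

Specimen A: after corrections the count is 38128 − 9 + 15 = 38134 annual layers.
A: 19187.3 mm over 38134 years gives 19187.3 / 38134 ≈ 0.503 mm/year.
For B, 27249.3 / 0.503 = 54173.56 years ≈ 54174 annual layers.

54174 annual layers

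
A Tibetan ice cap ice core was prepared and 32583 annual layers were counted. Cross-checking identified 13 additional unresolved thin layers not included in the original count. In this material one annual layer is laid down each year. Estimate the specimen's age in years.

Adjusted count: 32583 + 13 = 32596 annual layers.
At one annual layer per year, that is 32596 years.

32596 years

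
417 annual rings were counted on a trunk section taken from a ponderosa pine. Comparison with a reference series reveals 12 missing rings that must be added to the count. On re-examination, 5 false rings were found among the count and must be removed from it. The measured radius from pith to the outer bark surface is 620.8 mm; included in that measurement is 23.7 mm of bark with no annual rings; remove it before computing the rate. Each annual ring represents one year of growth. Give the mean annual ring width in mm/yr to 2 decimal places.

Correcting the raw count gives 417 − 5 + 12 = 424 true annual rings.
The growth record spans 620.8 − 23.7 = 597.1 mm.
Extension rate ≈ 597.1 / 424 = 1.41 mm/yr.

1.41 mm/yr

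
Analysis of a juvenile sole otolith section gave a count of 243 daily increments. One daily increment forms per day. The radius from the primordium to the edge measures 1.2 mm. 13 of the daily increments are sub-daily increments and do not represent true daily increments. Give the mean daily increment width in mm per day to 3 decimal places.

True daily increment count = 243 − 13 = 230.
1.2 mm over 230 days gives 1.2 / 230 ≈ 0.005 mm per day.

0.005 mm per day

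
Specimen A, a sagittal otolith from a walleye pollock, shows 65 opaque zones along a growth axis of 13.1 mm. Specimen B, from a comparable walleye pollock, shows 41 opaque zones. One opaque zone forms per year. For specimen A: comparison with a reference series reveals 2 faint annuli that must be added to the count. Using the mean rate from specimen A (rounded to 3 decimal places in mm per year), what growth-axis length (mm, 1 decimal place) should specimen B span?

8.0 mm

Specimen A: adjusted count: 65 + 2 = 67 opaque zones.
A: Mean rate = 13.1 mm / 67 years ≈ 0.196 mm/year.
B's length ≈ 0.196 × 41 = 8.0 mm.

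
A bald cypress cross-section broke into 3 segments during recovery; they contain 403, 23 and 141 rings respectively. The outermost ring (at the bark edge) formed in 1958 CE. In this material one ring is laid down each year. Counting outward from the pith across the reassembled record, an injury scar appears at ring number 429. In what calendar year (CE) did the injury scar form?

1820 CE

Total rings = 403 + 23 + 141 = 567.
Between ring 429 and the bark edge there are 567 − 429 = 138 rings.
The ring at the bark edge is 1958 CE, so the injury scar dates to 1958 − 138 = 1820 CE.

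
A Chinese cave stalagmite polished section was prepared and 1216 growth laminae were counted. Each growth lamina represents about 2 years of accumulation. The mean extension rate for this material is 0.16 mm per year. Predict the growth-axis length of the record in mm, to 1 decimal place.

Multiplying by 2 years per growth lamina: 1216 × 2 = 2432 years.
Length ≈ 0.16 × 2432 = 389.1 mm.

389.1 mm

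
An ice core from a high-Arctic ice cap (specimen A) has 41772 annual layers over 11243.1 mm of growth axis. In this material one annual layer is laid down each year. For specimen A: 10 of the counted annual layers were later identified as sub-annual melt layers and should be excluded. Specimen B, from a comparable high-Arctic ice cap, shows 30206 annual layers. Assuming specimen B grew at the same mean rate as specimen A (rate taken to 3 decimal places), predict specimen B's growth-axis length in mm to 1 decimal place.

8125.4 mm

Specimen A: adjusted count: 41772 − 10 = 41762 annual layers.
A: 11243.1 mm over 41762 years gives 11243.1 / 41762 ≈ 0.269 mm/yr.
For B, 0.269 mm/year × 30206 years = 8125.4 mm.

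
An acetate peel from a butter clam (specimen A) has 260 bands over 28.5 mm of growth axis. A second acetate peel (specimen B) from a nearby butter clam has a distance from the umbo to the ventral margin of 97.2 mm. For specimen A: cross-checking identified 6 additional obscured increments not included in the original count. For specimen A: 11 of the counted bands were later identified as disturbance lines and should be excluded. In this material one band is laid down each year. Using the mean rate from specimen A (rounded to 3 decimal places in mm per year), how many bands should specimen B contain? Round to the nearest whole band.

868 bands

Specimen A: correcting the raw count gives 260 − 11 + 6 = 255 true bands.
A: Extension rate ≈ 28.5 / 255 = 0.112 mm per year.
B spans 97.2 / 0.112 = 867.86 years ≈ 868 bands.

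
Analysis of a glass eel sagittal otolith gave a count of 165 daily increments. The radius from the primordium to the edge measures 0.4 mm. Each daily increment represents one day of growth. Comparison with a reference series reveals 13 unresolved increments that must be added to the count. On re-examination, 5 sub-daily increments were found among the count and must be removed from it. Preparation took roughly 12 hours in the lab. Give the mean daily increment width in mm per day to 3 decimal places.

0.002 mm per day

True daily increment count = 165 − 5 + 13 = 173.
0.4 mm over 173 days gives 0.4 / 173 ≈ 0.002 mm per day.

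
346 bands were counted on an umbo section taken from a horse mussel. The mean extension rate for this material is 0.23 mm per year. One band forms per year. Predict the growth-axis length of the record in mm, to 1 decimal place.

346 years of growth are recorded.
Length ≈ 0.23 × 346 = 79.6 mm.

79.6 mm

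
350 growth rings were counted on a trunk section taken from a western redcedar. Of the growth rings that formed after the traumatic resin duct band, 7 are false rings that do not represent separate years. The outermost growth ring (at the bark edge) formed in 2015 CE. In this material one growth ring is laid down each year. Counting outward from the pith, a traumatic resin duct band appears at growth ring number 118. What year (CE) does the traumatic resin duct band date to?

1790 CE

The traumatic resin duct band sits at growth ring 118 from the pith, so 350 − 118 = 232 growth rings formed after it.
232 − 7 false = 225 true growth rings after the traumatic resin duct band.
The growth ring at the bark edge is 2015 CE, so the traumatic resin duct band dates to 2015 − 225 = 1790 CE.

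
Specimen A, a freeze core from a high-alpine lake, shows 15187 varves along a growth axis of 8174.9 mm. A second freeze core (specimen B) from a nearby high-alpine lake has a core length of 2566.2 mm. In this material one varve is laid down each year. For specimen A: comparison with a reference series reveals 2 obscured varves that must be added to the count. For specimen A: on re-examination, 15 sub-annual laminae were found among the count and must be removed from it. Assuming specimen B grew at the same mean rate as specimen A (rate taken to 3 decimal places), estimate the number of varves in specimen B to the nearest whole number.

Specimen A: true varve count = 15187 − 15 + 2 = 15174.
A: Extension rate ≈ 8174.9 / 15174 = 0.539 mm/year.
Specimen B: 2566.2 mm / 0.539 mm per year = 4761.04 years ≈ 4761 varves.

4761 varves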